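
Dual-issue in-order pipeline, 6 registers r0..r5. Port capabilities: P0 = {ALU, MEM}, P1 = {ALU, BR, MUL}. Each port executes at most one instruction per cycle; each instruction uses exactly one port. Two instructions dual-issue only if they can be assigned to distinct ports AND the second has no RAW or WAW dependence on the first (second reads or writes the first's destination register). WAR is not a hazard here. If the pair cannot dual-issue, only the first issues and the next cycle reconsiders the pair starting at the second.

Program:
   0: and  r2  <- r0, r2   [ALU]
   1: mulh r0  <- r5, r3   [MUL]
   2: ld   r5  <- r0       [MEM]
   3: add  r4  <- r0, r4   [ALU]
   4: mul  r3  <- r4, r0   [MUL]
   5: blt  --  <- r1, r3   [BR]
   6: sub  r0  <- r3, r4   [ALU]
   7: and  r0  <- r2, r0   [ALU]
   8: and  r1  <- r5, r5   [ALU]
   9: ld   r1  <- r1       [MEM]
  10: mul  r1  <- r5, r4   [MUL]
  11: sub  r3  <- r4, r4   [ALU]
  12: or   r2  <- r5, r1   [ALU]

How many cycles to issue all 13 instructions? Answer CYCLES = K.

CYCLES = 8

[0] i0,i1  and.ALU;mulh.MUL  -- 2-wide
[1] i2,i3  ld.MEM;add.ALU  -- 2-wide
[2] i4  mul.MUL  -- no-port MUL/BR
[3] i5,i6  blt.BR;sub.ALU  -- 2-wide
[4] i7,i8  and.ALU;and.ALU  -- 2-wide
[5] i9  ld.MEM  -- WAW r1
[6] i10,i11  mul.MUL;sub.ALU  -- 2-wide
[7] i12  or.ALU  -- tail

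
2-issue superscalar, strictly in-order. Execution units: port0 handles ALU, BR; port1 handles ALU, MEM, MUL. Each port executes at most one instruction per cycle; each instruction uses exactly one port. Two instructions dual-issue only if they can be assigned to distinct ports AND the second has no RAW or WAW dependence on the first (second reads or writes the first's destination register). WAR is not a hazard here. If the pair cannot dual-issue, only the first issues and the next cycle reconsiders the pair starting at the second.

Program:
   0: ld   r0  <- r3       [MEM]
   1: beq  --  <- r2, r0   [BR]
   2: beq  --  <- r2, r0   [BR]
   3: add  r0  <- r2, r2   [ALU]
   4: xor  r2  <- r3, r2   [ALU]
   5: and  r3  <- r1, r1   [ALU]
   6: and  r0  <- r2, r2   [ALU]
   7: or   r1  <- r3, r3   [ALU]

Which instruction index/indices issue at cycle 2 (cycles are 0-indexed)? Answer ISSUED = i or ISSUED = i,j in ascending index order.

c0: i0 ld.MEM  RAW r0
c1: i1 beq.BR  no-port BR/BR
c2: i2,i3 beq.BR add.ALU  2-wide
c3: i4,i5 xor.ALU and.ALU  2-wide
c4: i6,i7 and.ALU or.ALU  2-wide

ISSUED = 2,3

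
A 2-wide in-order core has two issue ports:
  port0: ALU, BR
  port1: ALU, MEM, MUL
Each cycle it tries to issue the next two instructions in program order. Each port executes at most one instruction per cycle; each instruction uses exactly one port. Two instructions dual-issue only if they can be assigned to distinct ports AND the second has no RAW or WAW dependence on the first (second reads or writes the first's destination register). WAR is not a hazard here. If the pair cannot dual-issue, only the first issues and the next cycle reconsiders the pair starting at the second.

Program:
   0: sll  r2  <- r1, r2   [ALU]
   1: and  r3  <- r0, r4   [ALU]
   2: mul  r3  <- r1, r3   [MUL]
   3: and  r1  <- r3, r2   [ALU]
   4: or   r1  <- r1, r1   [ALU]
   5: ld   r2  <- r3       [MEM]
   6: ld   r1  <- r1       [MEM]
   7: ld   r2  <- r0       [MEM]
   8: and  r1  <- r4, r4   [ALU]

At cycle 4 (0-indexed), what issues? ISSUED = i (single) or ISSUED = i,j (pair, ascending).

ISSUED = 6

#0 head=0: sll+and i0+i1 dual
#1 head=2: mul i2 RAW r3
#2 head=3: and i3 RAW+WAW r1
#3 head=4: or+ld i4+i5 dual
#4 head=6: ld i6 no-port MEM/MEM
#5 head=7: ld+and i7+i8 dual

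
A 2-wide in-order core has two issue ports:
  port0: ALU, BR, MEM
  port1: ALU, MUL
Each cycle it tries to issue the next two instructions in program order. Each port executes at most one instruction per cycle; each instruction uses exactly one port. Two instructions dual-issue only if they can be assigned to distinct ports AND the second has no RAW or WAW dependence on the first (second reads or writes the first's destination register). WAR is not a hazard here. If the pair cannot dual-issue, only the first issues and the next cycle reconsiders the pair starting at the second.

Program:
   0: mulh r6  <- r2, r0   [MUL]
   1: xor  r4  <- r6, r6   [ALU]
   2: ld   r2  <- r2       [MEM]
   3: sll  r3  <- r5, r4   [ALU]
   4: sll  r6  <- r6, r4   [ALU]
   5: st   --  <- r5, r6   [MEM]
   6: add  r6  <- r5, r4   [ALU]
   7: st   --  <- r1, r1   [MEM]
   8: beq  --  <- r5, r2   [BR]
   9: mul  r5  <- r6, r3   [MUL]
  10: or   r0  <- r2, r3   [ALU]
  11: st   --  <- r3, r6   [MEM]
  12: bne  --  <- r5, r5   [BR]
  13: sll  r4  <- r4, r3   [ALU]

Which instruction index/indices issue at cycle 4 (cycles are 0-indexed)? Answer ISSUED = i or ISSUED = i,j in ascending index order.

ISSUED = 7

[0] i0  mulh.MUL  -- RAW r6
[1] i1,i2  xor.ALU+ld.MEM  -- dual
[2] i3,i4  sll.ALU+sll.ALU  -- dual
[3] i5,i6  st.MEM+add.ALU  -- dual
[4] i7  st.MEM  -- no-port MEM/BR
[5] i8,i9  beq.BR+mul.MUL  -- dual
[6] i10,i11  or.ALU+st.MEM  -- dual
[7] i12,i13  bne.BR+sll.ALU  -- dual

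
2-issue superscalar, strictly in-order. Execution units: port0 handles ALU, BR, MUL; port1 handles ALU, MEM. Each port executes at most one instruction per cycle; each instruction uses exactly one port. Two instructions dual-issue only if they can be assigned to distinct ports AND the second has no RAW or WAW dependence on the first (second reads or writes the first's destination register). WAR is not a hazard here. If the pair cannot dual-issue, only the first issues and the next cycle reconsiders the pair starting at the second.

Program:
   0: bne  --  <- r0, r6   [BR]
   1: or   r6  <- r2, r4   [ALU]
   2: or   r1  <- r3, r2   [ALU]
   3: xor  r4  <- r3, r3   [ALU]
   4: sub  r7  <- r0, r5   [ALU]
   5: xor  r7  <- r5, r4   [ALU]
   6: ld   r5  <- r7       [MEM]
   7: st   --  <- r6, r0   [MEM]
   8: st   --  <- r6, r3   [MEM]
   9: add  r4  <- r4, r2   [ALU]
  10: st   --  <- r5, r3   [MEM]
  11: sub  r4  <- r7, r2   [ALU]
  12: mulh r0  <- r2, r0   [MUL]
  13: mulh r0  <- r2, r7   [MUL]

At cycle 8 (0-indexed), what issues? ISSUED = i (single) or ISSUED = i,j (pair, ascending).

c0: i0/i1 bne.BR/or.ALU  2-wide
c1: i2/i3 or.ALU/xor.ALU  2-wide
c2: i4 sub.ALU  WAW r7
c3: i5 xor.ALU  RAW r7
c4: i6 ld.MEM  no-port MEM/MEM
c5: i7 st.MEM  no-port MEM/MEM
c6: i8/i9 st.MEM/add.ALU  2-wide
c7: i10/i11 st.MEM/sub.ALU  2-wide
c8: i12 mulh.MUL  no-port MUL/MUL
c9: i13 mulh.MUL  tail

ISSUED = 12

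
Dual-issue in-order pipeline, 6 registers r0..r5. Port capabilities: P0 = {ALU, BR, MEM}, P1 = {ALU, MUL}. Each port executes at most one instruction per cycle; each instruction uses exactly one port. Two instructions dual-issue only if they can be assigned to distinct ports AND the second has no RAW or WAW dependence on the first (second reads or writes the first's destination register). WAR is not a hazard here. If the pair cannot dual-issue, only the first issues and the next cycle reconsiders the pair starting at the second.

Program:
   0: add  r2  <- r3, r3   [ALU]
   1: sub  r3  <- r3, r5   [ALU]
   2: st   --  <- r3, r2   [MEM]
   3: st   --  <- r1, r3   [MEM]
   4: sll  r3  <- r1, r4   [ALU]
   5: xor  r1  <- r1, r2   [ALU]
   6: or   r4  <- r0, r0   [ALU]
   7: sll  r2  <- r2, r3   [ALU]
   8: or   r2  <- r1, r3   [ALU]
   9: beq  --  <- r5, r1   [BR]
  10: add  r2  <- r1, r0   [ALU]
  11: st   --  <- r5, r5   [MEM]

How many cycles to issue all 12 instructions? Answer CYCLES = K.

#0 head=0: add.ALU sub.ALU i0&i1 dual
#1 head=2: st.MEM i2 no-port MEM/MEM
#2 head=3: st.MEM sll.ALU i3&i4 dual
#3 head=5: xor.ALU or.ALU i5&i6 dual
#4 head=7: sll.ALU i7 WAW r2
#5 head=8: or.ALU beq.BR i8&i9 dual
#6 head=10: add.ALU st.MEM i10&i11 dual

CYCLES = 7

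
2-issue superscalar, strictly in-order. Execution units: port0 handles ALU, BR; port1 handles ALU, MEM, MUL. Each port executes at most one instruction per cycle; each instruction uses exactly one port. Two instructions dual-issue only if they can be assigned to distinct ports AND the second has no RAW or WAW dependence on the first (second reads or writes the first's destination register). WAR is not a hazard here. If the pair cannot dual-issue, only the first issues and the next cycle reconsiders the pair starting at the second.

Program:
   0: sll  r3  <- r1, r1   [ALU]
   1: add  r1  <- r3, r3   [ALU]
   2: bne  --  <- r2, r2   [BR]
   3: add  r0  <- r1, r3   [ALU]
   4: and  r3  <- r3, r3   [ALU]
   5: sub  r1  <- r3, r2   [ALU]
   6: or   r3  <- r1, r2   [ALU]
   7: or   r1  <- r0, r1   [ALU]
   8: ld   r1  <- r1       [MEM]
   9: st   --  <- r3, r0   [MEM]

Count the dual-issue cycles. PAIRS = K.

  cy0 -> i0 (sll.ALU) RAW r3
  cy1 -> i1+i2 (add.ALU;bne.BR) 2-wide
  cy2 -> i3+i4 (add.ALU;and.ALU) 2-wide
  cy3 -> i5 (sub.ALU) RAW r1
  cy4 -> i6+i7 (or.ALU;or.ALU) 2-wide
  cy5 -> i8 (ld.MEM) no-port MEM/MEM
  cy6 -> i9 (st.MEM) tail

PAIRS = 3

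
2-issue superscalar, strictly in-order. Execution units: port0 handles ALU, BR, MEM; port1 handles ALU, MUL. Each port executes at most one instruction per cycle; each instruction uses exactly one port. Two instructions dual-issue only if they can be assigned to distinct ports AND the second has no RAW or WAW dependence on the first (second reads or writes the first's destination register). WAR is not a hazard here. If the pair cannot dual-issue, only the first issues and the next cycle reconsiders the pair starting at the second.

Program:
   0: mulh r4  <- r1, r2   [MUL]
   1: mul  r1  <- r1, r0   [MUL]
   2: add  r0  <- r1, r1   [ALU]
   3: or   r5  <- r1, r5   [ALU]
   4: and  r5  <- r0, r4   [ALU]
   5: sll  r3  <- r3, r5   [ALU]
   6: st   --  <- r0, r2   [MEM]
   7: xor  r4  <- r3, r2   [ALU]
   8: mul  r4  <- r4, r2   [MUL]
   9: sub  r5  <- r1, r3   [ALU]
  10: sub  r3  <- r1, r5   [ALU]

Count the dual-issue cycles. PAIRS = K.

PAIRS = 3

0. mulh @i0  | no-port MUL/MUL
1. mul @i1  | RAW r1
2. add/or @i2&i3  | 2-wide
3. and @i4  | RAW r5
4. sll/st @i5&i6  | 2-wide
5. xor @i7  | RAW+WAW r4
6. mul/sub @i8&i9  | 2-wide
7. sub @i10  | tail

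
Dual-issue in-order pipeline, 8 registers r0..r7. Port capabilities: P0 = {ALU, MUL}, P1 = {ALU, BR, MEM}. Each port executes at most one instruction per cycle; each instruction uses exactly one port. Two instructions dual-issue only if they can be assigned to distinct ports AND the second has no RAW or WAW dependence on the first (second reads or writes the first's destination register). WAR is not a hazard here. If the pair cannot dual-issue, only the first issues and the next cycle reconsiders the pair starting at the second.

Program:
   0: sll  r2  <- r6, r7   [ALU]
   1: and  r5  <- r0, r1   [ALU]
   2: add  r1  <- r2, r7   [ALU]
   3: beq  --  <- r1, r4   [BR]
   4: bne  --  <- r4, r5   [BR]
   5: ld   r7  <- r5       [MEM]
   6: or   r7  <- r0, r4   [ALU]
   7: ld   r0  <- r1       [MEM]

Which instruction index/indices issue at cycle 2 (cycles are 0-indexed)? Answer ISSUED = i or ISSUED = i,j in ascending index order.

ISSUED = 3

c0: i0/i1 sll.ALU/and.ALU  pair
c1: i2 add.ALU  RAW r1
c2: i3 beq.BR  no-port BR/BR
c3: i4 bne.BR  no-port BR/MEM
c4: i5 ld.MEM  WAW r7
c5: i6/i7 or.ALU/ld.MEM  pair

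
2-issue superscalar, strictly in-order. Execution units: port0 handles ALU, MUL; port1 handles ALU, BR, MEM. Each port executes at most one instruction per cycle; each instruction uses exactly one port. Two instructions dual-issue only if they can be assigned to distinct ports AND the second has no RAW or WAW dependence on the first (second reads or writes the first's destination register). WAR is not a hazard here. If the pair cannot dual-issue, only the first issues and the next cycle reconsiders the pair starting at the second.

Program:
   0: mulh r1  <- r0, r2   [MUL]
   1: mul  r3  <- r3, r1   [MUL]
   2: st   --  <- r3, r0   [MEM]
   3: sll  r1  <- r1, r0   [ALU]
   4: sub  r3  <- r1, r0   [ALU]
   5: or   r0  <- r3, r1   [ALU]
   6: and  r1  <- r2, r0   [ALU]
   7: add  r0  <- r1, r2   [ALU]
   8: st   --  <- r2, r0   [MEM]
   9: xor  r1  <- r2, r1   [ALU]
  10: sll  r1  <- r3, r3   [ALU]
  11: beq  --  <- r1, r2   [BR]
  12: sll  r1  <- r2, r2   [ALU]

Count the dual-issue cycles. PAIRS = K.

PAIRS = 3

t=0 i0:mulh ; no-port MUL/MUL
t=1 i1:mul ; RAW r3
t=2 i2/i3:st sll ; 2-wide
t=3 i4:sub ; RAW r3
t=4 i5:or ; RAW r0
t=5 i6:and ; RAW r1
t=6 i7:add ; RAW r0
t=7 i8/i9:st xor ; 2-wide
t=8 i10:sll ; RAW r1
t=9 i11/i12:beq sll ; 2-wide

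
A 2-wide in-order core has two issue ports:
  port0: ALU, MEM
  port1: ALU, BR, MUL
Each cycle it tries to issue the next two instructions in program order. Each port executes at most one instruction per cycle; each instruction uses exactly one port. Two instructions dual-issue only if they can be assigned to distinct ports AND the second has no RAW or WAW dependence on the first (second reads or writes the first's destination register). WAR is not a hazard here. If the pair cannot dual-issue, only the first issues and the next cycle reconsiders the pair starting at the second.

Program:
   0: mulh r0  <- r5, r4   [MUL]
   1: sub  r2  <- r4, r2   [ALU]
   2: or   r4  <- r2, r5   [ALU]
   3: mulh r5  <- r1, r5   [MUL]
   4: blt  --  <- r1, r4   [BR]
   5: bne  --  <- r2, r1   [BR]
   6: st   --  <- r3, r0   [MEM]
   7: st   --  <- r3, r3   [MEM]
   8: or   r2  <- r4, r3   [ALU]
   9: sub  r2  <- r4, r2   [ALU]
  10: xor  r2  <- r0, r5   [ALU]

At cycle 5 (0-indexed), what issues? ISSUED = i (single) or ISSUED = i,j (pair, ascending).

t=0 i0,i1:mulh.MUL/sub.ALU ; pair
t=1 i2,i3:or.ALU/mulh.MUL ; pair
t=2 i4:blt.BR ; no-port BR/BR
t=3 i5,i6:bne.BR/st.MEM ; pair
t=4 i7,i8:st.MEM/or.ALU ; pair
t=5 i9:sub.ALU ; WAW r2
t=6 i10:xor.ALU ; tail

ISSUED = 9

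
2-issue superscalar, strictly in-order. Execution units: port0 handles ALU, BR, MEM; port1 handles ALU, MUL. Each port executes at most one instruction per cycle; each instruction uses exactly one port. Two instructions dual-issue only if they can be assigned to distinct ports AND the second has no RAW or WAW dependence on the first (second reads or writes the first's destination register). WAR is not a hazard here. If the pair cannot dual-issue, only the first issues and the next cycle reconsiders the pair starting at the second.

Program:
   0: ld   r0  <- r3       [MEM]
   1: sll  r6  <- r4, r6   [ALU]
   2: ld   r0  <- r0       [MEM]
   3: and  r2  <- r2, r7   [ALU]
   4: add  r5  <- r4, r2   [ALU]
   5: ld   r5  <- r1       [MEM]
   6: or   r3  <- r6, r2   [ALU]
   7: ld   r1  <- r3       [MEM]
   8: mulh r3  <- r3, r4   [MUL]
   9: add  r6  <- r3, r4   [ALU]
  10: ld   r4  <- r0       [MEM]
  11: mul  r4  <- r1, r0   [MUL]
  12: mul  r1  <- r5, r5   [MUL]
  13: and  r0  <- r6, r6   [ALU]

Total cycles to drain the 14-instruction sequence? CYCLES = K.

CYCLES = 8

c0: i0&i1 ld sll  dual
c1: i2&i3 ld and  dual
c2: i4 add  WAW r5
c3: i5&i6 ld or  dual
c4: i7&i8 ld mulh  dual
c5: i9&i10 add ld  dual
c6: i11 mul  no-port MUL/MUL
c7: i12&i13 mul and  dual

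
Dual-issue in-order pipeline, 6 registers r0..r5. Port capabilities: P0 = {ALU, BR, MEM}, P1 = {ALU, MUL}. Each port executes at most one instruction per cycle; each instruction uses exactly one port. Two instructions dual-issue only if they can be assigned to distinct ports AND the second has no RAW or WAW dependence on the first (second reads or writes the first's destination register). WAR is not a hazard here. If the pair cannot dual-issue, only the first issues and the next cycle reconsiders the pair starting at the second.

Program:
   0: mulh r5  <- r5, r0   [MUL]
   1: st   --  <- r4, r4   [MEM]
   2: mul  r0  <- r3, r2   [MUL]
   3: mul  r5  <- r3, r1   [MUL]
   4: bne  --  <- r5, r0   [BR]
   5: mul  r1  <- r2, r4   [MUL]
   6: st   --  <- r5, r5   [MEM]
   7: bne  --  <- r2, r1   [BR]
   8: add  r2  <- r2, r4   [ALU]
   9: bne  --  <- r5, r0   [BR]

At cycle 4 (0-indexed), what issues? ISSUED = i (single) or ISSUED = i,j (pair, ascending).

0. mulh+st @i0+i1  | dual
1. mul @i2  | no-port MUL/MUL
2. mul @i3  | RAW r5
3. bne+mul @i4+i5  | dual
4. st @i6  | no-port MEM/BR
5. bne+add @i7+i8  | dual
6. bne @i9  | tail

ISSUED = 6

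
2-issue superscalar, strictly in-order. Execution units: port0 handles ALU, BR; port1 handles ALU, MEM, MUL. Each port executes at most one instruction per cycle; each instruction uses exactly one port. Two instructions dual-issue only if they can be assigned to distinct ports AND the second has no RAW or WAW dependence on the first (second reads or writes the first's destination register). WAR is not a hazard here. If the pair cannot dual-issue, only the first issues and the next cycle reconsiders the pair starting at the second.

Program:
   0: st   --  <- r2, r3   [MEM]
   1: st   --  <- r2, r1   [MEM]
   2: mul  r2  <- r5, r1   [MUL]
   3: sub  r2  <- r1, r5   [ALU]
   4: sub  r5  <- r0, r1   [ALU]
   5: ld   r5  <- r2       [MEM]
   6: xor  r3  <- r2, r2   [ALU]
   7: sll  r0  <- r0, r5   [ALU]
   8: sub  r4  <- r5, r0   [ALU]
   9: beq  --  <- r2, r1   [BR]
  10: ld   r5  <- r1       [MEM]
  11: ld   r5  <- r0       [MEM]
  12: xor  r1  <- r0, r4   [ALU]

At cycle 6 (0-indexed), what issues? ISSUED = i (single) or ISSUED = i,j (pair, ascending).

ISSUED = 8,9

c0: i0 st  no-port MEM/MEM
c1: i1 st  no-port MEM/MUL
c2: i2 mul  WAW r2
c3: i3,i4 sub;sub  dual
c4: i5,i6 ld;xor  dual
c5: i7 sll  RAW r0
c6: i8,i9 sub;beq  dual
c7: i10 ld  no-port MEM/MEM
c8: i11,i12 ld;xor  dual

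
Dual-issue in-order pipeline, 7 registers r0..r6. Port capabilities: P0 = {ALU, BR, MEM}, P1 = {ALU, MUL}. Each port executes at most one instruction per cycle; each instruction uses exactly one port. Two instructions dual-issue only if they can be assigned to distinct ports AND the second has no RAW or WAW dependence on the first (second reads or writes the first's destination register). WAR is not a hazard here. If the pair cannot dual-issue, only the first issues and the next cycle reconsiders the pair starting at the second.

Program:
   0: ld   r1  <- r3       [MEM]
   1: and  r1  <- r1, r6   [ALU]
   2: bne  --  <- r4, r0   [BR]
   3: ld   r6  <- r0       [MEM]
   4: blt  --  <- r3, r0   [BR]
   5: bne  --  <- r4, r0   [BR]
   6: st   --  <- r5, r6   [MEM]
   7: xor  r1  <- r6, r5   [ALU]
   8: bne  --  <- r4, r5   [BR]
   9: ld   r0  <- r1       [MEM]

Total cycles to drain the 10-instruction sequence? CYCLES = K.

CYCLES = 8

c0: i0 ld.MEM  RAW+WAW r1
c1: i1/i2 and.ALU+bne.BR  2-wide
c2: i3 ld.MEM  no-port MEM/BR
c3: i4 blt.BR  no-port BR/BR
c4: i5 bne.BR  no-port BR/MEM
c5: i6/i7 st.MEM+xor.ALU  2-wide
c6: i8 bne.BR  no-port BR/MEM
c7: i9 ld.MEM  tail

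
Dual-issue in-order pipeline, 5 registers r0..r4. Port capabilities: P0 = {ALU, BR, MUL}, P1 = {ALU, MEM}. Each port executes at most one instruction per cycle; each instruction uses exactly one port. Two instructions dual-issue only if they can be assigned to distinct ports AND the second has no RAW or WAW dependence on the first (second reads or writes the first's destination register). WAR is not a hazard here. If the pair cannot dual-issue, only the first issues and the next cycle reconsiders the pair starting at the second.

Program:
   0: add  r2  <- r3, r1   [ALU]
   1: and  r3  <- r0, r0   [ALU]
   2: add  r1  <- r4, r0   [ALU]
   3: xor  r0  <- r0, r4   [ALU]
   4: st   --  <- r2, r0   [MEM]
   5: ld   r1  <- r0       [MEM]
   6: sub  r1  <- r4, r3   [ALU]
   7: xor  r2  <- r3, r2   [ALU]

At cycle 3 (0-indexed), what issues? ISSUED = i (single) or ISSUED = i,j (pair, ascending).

c0: i0,i1 add.ALU+and.ALU  2-wide
c1: i2,i3 add.ALU+xor.ALU  2-wide
c2: i4 st.MEM  no-port MEM/MEM
c3: i5 ld.MEM  WAW r1
c4: i6,i7 sub.ALU+xor.ALU  2-wide

ISSUED = 5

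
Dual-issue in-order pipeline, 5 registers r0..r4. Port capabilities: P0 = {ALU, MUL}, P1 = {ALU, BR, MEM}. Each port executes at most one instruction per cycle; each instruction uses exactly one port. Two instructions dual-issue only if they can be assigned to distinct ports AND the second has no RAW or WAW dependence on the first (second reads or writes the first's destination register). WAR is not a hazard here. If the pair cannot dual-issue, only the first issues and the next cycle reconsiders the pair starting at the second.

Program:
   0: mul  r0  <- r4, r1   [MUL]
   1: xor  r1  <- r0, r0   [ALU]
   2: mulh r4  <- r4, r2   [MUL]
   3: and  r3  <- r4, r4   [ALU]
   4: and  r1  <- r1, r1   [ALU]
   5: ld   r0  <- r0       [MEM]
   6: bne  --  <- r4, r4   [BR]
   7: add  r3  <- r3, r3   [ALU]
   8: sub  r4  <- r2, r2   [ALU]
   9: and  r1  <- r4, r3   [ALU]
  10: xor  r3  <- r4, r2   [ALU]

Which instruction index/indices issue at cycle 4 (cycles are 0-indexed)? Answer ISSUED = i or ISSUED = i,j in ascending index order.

ISSUED = 6,7

t=0 i0:mul.MUL ; RAW r0
t=1 i1&i2:xor.ALU/mulh.MUL ; dual
t=2 i3&i4:and.ALU/and.ALU ; dual
t=3 i5:ld.MEM ; no-port MEM/BR
t=4 i6&i7:bne.BR/add.ALU ; dual
t=5 i8:sub.ALU ; RAW r4
t=6 i9&i10:and.ALU/xor.ALU ; dual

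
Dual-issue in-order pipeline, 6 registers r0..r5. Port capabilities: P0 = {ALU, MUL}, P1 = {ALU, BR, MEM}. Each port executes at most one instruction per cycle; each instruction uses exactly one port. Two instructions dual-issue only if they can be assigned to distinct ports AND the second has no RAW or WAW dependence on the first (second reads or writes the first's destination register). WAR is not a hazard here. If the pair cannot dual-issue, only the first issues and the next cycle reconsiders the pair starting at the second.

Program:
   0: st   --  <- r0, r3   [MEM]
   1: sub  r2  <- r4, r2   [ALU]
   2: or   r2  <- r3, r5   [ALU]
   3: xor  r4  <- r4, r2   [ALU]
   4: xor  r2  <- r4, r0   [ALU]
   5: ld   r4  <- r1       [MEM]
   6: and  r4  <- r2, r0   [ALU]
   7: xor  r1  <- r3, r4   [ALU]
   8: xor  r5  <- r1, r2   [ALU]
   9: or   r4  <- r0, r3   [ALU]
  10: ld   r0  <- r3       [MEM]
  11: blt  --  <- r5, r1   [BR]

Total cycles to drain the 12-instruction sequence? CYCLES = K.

CYCLES = 9

0. st.MEM+sub.ALU @i0&i1  | dual
1. or.ALU @i2  | RAW r2
2. xor.ALU @i3  | RAW r4
3. xor.ALU+ld.MEM @i4&i5  | dual
4. and.ALU @i6  | RAW r4
5. xor.ALU @i7  | RAW r1
6. xor.ALU+or.ALU @i8&i9  | dual
7. ld.MEM @i10  | no-port MEM/BR
8. blt.BR @i11  | tail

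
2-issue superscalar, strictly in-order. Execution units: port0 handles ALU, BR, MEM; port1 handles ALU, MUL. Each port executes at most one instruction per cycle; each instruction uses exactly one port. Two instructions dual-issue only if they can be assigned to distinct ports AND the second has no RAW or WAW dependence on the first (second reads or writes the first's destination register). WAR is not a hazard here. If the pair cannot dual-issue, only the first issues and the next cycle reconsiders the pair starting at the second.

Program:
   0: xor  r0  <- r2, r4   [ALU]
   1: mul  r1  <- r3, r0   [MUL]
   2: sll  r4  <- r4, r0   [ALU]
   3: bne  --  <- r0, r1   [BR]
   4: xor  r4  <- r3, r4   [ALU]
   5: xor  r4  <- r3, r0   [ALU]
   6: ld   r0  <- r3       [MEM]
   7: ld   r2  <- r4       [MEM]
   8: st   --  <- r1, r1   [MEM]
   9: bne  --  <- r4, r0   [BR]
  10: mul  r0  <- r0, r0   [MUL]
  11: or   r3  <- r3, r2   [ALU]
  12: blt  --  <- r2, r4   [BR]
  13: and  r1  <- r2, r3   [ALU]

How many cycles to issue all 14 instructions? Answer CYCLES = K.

CYCLES = 9

  cy0 -> i0 (xor) RAW r0
  cy1 -> i1+i2 (mul+sll) pair
  cy2 -> i3+i4 (bne+xor) pair
  cy3 -> i5+i6 (xor+ld) pair
  cy4 -> i7 (ld) no-port MEM/MEM
  cy5 -> i8 (st) no-port MEM/BR
  cy6 -> i9+i10 (bne+mul) pair
  cy7 -> i11+i12 (or+blt) pair
  cy8 -> i13 (and) tail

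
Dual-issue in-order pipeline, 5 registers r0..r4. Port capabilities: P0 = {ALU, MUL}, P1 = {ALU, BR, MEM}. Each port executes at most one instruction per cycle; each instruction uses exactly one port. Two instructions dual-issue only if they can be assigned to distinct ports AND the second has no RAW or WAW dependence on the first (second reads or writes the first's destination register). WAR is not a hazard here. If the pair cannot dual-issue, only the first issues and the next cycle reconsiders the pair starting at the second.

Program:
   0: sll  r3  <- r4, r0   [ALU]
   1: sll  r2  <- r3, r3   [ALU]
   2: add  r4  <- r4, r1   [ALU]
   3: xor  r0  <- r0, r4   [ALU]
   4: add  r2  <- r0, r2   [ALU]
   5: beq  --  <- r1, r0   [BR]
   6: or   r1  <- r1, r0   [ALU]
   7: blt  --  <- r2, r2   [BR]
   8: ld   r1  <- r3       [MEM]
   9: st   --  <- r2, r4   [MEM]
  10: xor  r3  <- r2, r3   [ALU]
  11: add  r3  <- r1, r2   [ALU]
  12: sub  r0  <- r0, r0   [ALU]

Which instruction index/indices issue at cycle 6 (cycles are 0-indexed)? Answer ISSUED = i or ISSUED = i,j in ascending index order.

#0 head=0: sll.ALU i0 RAW r3
#1 head=1: sll.ALU;add.ALU i1+i2 2-wide
#2 head=3: xor.ALU i3 RAW r0
#3 head=4: add.ALU;beq.BR i4+i5 2-wide
#4 head=6: or.ALU;blt.BR i6+i7 2-wide
#5 head=8: ld.MEM i8 no-port MEM/MEM
#6 head=9: st.MEM;xor.ALU i9+i10 2-wide
#7 head=11: add.ALU;sub.ALU i11+i12 2-wide

ISSUED = 9,10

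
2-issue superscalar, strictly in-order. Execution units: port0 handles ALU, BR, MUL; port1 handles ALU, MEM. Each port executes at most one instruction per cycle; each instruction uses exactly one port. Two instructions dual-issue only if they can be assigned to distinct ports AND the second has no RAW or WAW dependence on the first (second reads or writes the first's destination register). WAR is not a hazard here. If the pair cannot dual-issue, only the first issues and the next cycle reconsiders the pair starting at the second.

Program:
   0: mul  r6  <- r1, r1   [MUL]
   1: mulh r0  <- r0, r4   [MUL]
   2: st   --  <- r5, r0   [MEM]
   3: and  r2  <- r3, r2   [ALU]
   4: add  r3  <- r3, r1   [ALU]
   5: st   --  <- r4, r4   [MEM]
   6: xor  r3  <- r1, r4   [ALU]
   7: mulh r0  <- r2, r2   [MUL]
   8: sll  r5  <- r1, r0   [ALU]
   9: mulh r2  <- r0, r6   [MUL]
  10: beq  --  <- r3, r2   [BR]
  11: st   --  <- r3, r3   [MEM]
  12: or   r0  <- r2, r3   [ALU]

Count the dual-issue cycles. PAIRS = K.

[0] i0  mul  -- no-port MUL/MUL
[1] i1  mulh  -- RAW r0
[2] i2/i3  st+and  -- dual
[3] i4/i5  add+st  -- dual
[4] i6/i7  xor+mulh  -- dual
[5] i8/i9  sll+mulh  -- dual
[6] i10/i11  beq+st  -- dual
[7] i12  or  -- tail

PAIRS = 5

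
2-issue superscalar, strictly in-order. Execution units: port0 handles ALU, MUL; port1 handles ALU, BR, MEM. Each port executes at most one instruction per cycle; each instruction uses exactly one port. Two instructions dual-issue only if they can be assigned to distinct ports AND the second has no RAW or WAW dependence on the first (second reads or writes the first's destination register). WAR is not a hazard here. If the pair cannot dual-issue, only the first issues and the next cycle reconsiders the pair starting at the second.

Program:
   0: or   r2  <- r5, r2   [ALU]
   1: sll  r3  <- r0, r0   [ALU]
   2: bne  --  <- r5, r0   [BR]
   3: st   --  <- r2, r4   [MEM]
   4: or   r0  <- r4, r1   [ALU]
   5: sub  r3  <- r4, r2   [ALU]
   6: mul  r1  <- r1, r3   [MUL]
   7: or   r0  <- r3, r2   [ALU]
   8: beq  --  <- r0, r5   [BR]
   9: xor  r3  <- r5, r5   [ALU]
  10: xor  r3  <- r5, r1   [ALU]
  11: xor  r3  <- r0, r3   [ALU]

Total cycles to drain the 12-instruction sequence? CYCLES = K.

0. or.ALU;sll.ALU @i0+i1  | pair
1. bne.BR @i2  | no-port BR/MEM
2. st.MEM;or.ALU @i3+i4  | pair
3. sub.ALU @i5  | RAW r3
4. mul.MUL;or.ALU @i6+i7  | pair
5. beq.BR;xor.ALU @i8+i9  | pair
6. xor.ALU @i10  | RAW+WAW r3
7. xor.ALU @i11  | tail

CYCLES = 8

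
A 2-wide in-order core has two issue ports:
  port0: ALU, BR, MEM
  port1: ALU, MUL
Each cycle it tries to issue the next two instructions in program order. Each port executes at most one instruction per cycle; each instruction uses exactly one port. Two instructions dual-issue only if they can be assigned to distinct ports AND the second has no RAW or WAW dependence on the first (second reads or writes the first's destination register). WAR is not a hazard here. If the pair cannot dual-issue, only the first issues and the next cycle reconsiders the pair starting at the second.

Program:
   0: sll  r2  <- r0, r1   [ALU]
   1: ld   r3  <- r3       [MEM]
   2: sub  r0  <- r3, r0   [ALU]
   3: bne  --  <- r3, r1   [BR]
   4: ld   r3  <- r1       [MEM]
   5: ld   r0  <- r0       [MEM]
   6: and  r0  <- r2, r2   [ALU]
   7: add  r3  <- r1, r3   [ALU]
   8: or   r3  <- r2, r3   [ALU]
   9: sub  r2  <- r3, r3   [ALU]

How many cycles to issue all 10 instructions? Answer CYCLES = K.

CYCLES = 7

t=0 i0,i1:sll.ALU/ld.MEM ; 2-wide
t=1 i2,i3:sub.ALU/bne.BR ; 2-wide
t=2 i4:ld.MEM ; no-port MEM/MEM
t=3 i5:ld.MEM ; WAW r0
t=4 i6,i7:and.ALU/add.ALU ; 2-wide
t=5 i8:or.ALU ; RAW r3
t=6 i9:sub.ALU ; tail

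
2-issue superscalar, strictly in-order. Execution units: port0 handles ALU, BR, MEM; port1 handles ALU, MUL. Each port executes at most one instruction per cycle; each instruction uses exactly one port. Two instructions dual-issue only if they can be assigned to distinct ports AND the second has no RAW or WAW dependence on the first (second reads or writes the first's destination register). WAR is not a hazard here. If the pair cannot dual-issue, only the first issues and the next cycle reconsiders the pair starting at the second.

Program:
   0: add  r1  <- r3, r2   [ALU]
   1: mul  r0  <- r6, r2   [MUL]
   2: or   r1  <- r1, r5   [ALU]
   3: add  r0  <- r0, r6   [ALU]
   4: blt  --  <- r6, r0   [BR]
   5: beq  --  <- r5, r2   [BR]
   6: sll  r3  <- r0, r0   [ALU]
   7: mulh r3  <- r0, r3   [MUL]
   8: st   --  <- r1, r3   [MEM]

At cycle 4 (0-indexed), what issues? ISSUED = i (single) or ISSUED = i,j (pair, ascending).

[0] i0&i1  add mul  -- dual
[1] i2&i3  or add  -- dual
[2] i4  blt  -- no-port BR/BR
[3] i5&i6  beq sll  -- dual
[4] i7  mulh  -- RAW r3
[5] i8  st  -- tail

ISSUED = 7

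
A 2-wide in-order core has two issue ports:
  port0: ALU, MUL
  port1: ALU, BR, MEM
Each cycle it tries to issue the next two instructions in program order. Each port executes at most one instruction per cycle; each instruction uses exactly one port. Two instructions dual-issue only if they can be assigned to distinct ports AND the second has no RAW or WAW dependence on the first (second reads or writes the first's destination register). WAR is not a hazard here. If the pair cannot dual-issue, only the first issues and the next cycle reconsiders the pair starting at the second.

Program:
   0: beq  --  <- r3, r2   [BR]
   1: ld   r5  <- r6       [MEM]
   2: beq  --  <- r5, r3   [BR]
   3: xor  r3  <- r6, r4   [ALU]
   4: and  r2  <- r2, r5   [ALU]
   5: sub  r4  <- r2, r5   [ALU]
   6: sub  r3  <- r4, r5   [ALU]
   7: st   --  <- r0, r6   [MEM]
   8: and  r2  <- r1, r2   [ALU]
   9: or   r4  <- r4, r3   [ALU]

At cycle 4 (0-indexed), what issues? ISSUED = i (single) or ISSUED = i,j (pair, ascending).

ISSUED = 5

  cy0 -> i0 (beq.BR) no-port BR/MEM
  cy1 -> i1 (ld.MEM) no-port MEM/BR
  cy2 -> i2&i3 (beq.BR/xor.ALU) 2-wide
  cy3 -> i4 (and.ALU) RAW r2
  cy4 -> i5 (sub.ALU) RAW r4
  cy5 -> i6&i7 (sub.ALU/st.MEM) 2-wide
  cy6 -> i8&i9 (and.ALU/or.ALU) 2-wide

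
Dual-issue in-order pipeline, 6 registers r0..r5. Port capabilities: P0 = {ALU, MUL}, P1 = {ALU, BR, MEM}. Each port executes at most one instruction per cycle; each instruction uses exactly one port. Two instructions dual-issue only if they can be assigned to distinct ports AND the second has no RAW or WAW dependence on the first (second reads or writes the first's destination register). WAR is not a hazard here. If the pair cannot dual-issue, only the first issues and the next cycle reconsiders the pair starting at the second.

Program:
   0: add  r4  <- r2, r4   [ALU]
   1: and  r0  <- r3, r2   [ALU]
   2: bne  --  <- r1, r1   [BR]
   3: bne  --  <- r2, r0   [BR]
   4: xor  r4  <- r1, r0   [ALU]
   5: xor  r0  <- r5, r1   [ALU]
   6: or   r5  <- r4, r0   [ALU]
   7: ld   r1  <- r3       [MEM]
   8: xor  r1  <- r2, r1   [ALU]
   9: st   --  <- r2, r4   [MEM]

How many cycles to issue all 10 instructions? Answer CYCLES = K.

#0 head=0: add/and i0/i1 2-wide
#1 head=2: bne i2 no-port BR/BR
#2 head=3: bne/xor i3/i4 2-wide
#3 head=5: xor i5 RAW r0
#4 head=6: or/ld i6/i7 2-wide
#5 head=8: xor/st i8/i9 2-wide

CYCLES = 6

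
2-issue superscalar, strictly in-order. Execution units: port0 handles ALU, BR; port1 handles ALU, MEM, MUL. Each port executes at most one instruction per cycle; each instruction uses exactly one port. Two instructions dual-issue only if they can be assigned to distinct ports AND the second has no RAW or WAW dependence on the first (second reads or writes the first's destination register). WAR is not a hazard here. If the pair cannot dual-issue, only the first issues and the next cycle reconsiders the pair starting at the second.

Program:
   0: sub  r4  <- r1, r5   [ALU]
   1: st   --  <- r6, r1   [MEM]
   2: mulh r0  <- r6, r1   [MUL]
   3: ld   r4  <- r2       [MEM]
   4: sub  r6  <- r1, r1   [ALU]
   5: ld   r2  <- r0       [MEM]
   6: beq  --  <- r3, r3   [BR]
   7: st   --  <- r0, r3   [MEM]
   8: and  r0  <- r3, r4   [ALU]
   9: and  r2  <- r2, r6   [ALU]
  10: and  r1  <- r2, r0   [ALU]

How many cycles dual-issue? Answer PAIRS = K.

PAIRS = 4

  cy0 -> i0/i1 (sub.ALU;st.MEM) pair
  cy1 -> i2 (mulh.MUL) no-port MUL/MEM
  cy2 -> i3/i4 (ld.MEM;sub.ALU) pair
  cy3 -> i5/i6 (ld.MEM;beq.BR) pair
  cy4 -> i7/i8 (st.MEM;and.ALU) pair
  cy5 -> i9 (and.ALU) RAW r2
  cy6 -> i10 (and.ALU) tail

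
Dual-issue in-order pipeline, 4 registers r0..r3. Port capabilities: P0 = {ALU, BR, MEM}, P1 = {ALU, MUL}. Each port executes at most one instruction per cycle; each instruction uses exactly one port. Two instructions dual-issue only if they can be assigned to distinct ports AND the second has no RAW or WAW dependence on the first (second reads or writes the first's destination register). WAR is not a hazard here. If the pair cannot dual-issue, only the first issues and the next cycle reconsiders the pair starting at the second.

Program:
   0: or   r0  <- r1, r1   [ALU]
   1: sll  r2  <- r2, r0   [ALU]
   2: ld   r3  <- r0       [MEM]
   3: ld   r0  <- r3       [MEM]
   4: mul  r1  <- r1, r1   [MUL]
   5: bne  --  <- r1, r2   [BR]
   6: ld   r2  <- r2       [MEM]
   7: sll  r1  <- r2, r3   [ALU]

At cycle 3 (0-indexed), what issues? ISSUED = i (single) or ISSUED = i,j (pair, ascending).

ISSUED = 5

t=0 i0:or ; RAW r0
t=1 i1+i2:sll ld ; pair
t=2 i3+i4:ld mul ; pair
t=3 i5:bne ; no-port BR/MEM
t=4 i6:ld ; RAW r2
t=5 i7:sll ; tail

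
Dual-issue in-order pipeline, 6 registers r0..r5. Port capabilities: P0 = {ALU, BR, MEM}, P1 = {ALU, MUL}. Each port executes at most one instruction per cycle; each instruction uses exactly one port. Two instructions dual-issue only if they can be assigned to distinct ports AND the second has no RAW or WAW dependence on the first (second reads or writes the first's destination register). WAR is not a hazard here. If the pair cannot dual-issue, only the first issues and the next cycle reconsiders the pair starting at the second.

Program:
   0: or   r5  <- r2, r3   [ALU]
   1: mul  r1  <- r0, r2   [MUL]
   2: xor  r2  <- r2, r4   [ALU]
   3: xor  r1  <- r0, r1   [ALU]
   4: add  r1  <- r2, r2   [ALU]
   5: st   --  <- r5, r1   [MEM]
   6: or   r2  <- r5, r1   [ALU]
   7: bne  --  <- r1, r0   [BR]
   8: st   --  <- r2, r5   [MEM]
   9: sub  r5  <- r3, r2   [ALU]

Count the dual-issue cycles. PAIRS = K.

t=0 i0&i1:or.ALU;mul.MUL ; pair
t=1 i2&i3:xor.ALU;xor.ALU ; pair
t=2 i4:add.ALU ; RAW r1
t=3 i5&i6:st.MEM;or.ALU ; pair
t=4 i7:bne.BR ; no-port BR/MEM
t=5 i8&i9:st.MEM;sub.ALU ; pair

PAIRS = 4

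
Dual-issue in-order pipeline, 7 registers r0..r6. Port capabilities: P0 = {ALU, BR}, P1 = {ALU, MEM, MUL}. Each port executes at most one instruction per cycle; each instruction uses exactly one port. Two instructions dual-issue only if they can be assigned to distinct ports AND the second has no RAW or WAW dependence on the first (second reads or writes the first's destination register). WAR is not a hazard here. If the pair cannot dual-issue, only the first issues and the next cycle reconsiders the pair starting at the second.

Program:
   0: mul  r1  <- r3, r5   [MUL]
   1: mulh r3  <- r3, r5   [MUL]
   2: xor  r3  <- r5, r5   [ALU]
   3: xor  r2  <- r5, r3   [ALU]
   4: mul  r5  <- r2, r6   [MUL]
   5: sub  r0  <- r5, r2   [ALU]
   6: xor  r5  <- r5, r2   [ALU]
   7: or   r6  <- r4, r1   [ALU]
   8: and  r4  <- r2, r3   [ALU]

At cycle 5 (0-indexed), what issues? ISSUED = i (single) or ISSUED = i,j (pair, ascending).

ISSUED = 5,6

t=0 i0:mul ; no-port MUL/MUL
t=1 i1:mulh ; WAW r3
t=2 i2:xor ; RAW r3
t=3 i3:xor ; RAW r2
t=4 i4:mul ; RAW r5
t=5 i5+i6:sub+xor ; dual
t=6 i7+i8:or+and ; dual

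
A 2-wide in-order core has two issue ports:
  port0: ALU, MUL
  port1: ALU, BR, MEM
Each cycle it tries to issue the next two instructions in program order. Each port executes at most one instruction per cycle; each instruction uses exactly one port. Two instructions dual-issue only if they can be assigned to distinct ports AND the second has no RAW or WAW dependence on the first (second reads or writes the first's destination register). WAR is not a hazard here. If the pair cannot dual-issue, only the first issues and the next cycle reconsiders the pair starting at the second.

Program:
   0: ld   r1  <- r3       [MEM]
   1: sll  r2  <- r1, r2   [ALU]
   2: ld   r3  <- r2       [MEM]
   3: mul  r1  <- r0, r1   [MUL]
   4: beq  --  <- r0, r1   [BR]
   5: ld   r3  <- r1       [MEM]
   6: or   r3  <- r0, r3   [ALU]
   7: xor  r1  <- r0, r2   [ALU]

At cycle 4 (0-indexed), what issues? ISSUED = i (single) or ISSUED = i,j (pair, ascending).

c0: i0 ld.MEM  RAW r1
c1: i1 sll.ALU  RAW r2
c2: i2/i3 ld.MEM;mul.MUL  2-wide
c3: i4 beq.BR  no-port BR/MEM
c4: i5 ld.MEM  RAW+WAW r3
c5: i6/i7 or.ALU;xor.ALU  2-wide

ISSUED = 5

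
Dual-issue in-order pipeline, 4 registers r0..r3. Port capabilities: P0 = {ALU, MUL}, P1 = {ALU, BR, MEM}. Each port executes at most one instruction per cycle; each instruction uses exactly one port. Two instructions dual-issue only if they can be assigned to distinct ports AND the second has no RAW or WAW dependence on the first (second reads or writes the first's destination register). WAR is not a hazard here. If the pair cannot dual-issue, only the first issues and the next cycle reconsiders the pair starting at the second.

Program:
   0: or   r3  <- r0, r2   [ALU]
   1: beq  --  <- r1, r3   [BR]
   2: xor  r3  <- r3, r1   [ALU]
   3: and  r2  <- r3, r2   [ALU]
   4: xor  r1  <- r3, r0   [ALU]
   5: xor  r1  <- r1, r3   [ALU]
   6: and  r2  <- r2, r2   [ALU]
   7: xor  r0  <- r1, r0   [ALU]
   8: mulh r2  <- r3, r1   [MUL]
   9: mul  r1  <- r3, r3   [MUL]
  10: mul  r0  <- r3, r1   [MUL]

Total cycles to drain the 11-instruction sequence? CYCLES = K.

CYCLES = 7

c0: i0 or  RAW r3
c1: i1,i2 beq xor  dual
c2: i3,i4 and xor  dual
c3: i5,i6 xor and  dual
c4: i7,i8 xor mulh  dual
c5: i9 mul  no-port MUL/MUL
c6: i10 mul  tail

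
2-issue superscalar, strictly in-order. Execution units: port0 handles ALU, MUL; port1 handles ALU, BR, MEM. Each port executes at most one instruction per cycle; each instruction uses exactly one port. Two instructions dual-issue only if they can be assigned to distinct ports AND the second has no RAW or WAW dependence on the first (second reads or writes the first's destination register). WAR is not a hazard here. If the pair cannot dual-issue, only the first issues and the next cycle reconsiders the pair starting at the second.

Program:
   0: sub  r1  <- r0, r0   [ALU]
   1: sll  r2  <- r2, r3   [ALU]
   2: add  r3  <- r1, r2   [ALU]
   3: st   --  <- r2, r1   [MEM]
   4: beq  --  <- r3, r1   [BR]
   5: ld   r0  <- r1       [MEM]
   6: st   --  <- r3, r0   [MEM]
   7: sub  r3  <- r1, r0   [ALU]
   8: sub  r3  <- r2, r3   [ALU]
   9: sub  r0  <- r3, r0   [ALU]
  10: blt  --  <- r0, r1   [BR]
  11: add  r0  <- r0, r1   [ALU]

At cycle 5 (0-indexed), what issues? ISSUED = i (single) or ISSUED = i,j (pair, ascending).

  cy0 -> i0&i1 (sub.ALU;sll.ALU) pair
  cy1 -> i2&i3 (add.ALU;st.MEM) pair
  cy2 -> i4 (beq.BR) no-port BR/MEM
  cy3 -> i5 (ld.MEM) no-port MEM/MEM
  cy4 -> i6&i7 (st.MEM;sub.ALU) pair
  cy5 -> i8 (sub.ALU) RAW r3
  cy6 -> i9 (sub.ALU) RAW r0
  cy7 -> i10&i11 (blt.BR;add.ALU) pair

ISSUED = 8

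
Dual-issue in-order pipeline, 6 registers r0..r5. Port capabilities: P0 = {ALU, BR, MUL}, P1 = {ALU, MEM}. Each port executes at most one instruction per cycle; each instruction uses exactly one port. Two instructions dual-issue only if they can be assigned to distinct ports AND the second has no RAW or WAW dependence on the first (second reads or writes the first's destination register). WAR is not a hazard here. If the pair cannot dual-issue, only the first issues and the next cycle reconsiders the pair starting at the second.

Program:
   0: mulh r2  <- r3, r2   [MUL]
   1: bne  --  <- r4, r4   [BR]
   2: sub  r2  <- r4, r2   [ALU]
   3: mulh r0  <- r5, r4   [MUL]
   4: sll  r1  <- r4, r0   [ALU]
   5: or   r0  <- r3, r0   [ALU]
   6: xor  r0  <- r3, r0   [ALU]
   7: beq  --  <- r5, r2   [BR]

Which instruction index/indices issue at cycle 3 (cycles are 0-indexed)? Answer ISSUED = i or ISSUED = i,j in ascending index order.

c0: i0 mulh.MUL  no-port MUL/BR
c1: i1+i2 bne.BR sub.ALU  2-wide
c2: i3 mulh.MUL  RAW r0
c3: i4+i5 sll.ALU or.ALU  2-wide
c4: i6+i7 xor.ALU beq.BR  2-wide

ISSUED = 4,5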